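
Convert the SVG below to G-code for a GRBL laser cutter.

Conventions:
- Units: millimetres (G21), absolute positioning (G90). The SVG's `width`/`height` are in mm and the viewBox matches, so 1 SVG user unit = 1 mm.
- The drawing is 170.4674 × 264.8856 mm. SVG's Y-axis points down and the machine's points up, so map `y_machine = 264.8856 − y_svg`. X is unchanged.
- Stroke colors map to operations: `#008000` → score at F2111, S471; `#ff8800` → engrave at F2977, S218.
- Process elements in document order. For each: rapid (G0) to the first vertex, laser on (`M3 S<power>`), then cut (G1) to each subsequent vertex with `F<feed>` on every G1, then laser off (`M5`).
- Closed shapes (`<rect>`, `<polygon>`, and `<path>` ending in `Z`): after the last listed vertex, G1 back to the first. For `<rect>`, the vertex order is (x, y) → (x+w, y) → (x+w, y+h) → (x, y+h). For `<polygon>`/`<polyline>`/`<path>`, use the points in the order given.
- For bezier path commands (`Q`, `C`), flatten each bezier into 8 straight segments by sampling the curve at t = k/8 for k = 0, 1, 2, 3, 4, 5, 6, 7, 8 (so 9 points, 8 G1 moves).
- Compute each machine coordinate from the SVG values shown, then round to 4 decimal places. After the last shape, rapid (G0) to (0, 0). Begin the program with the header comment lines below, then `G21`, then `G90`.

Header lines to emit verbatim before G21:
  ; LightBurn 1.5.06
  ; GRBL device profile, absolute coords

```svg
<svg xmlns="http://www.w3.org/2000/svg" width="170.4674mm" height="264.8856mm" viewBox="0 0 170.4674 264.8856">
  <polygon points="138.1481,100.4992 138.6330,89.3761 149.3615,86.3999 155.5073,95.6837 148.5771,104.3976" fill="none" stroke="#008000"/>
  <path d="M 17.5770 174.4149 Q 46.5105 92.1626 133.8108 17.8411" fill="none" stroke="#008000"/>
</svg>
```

; LightBurn 1.5.06
; GRBL device profile, absolute coords
G21
G90
G0 X138.1481 Y164.3864
M3 S471
G1 X138.6330 Y175.5095 F2111
G1 X149.3615 Y178.4857 F2111
G1 X155.5073 Y169.2019 F2111
G1 X148.5771 Y160.4880 F2111
G1 X138.1481 Y164.3864 F2111
M5
G0 X17.5770 Y90.4707
M3 S471
G1 X25.7224 Y110.9099 F2111
G1 X35.6917 Y131.1012 F2111
G1 X47.4850 Y151.0447 F2111
G1 X61.1022 Y170.7403 F2111
G1 X76.5434 Y190.1881 F2111
G1 X93.8086 Y209.3881 F2111
G1 X112.8977 Y228.3402 F2111
G1 X133.8108 Y247.0445 F2111
M5
G0 X0.0000 Y0.0000

viewBox `0 0 170.4674 264.8856` with mm width/height → 1 unit = 1 mm. Flip: y_m = 264.8856 − y_svg.

**Shape 1** — `<polygon>` regular polygon, stroke `#008000` → score (S471, F2111). Machine vertices: (138.1481,164.3864) → (138.6330,175.5095) → (149.3615,178.4857) → (155.5073,169.2019) → (148.5771,160.4880) → (138.1481,164.3864). Closed: final G1 returns to the first vertex.

**Shape 2** — `<path>` quadratic bezier, stroke `#008000` → score (S471, F2111). Control points (SVG): P0=(17.5770,174.4149), P1=(46.5105,92.1626), P2=(133.8108,17.8411); sampled at t=k/8. Machine vertices: (17.5770,90.4707) → (25.7224,110.9099) → (35.6917,131.1012) → (47.4850,151.0447) → (61.1022,170.7403) → (76.5434,190.1881) → (93.8086,209.3881) → (112.8977,228.3402) → (133.8108,247.0445). Open path.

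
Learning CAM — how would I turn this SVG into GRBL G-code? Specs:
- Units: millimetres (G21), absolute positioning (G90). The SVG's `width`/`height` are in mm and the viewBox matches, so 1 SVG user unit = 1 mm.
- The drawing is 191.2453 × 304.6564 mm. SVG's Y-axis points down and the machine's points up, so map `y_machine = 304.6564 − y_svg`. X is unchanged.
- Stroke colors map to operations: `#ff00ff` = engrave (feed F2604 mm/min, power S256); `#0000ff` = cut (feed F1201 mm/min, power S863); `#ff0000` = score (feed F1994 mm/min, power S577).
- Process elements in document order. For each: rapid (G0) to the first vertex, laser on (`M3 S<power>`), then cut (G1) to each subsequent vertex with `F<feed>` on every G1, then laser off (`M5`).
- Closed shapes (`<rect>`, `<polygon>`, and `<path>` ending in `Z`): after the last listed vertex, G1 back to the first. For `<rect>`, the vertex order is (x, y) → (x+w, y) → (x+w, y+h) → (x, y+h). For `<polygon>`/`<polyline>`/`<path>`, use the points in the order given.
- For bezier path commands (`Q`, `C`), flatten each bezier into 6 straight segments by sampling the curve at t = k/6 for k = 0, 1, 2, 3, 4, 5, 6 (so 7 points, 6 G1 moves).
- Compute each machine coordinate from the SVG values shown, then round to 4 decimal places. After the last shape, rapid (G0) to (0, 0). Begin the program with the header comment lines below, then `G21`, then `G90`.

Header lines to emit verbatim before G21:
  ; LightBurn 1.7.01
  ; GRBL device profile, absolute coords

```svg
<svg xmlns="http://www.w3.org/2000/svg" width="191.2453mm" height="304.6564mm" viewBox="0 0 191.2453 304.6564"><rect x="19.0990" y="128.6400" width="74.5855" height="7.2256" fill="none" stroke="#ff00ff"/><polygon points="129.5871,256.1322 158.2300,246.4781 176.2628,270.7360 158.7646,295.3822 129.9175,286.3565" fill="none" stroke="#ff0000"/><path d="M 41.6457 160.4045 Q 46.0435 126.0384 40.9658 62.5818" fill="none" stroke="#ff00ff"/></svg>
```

; LightBurn 1.7.01
; GRBL device profile, absolute coords
G21
G90
G0 X19.0990 Y176.0164
M3 S256
G1 X93.6845 Y176.0164 F2604
G1 X93.6845 Y168.7908 F2604
G1 X19.0990 Y168.7908 F2604
G1 X19.0990 Y176.0164 F2604
M5
G0 X129.5871 Y48.5242
M3 S577
G1 X158.2300 Y58.1783 F1994
G1 X176.2628 Y33.9204 F1994
G1 X158.7646 Y9.2742 F1994
G1 X129.9175 Y18.2999 F1994
G1 X129.5871 Y48.5242 F1994
M5
G0 X41.6457 Y144.2519
M3 S256
G1 X42.8484 Y156.5153 F2604
G1 X43.5247 Y170.3949 F2604
G1 X43.6746 Y185.8906 F2604
G1 X43.2981 Y203.0025 F2604
G1 X42.3952 Y221.7305 F2604
G1 X40.9658 Y242.0746 F2604
M5
G0 X0.0000 Y0.0000

Since the viewBox matches the mm dimensions, user units are millimetres directly. The only transform is the Y-flip y_m = 304.6564 − y_svg.

Shape 1 is a rectangle drawn with `<rect>`. Its stroke #ff00ff means engrave at S256, F2604. After flipping Y the toolpath is (19.0990,176.0164) → (93.6845,176.0164) → (93.6845,168.7908) → (19.0990,168.7908) → (19.0990,176.0164), returning to the start.

Shape 2 is a regular polygon drawn with `<polygon>`. Its stroke #ff0000 means score at S577, F1994. After flipping Y the toolpath is (129.5871,48.5242) → (158.2300,58.1783) → (176.2628,33.9204) → (158.7646,9.2742) → (129.9175,18.2999) → (129.5871,48.5242), returning to the start.

Shape 3 is a quadratic bezier drawn with `<path>`. Its stroke #ff00ff means engrave at S256, F2604. After flipping Y the toolpath is (41.6457,144.2519) → (42.8484,156.5153) → (43.5247,170.3949) → (43.6746,185.8906) → (43.2981,203.0025) → (42.3952,221.7305) → (40.9658,242.0746).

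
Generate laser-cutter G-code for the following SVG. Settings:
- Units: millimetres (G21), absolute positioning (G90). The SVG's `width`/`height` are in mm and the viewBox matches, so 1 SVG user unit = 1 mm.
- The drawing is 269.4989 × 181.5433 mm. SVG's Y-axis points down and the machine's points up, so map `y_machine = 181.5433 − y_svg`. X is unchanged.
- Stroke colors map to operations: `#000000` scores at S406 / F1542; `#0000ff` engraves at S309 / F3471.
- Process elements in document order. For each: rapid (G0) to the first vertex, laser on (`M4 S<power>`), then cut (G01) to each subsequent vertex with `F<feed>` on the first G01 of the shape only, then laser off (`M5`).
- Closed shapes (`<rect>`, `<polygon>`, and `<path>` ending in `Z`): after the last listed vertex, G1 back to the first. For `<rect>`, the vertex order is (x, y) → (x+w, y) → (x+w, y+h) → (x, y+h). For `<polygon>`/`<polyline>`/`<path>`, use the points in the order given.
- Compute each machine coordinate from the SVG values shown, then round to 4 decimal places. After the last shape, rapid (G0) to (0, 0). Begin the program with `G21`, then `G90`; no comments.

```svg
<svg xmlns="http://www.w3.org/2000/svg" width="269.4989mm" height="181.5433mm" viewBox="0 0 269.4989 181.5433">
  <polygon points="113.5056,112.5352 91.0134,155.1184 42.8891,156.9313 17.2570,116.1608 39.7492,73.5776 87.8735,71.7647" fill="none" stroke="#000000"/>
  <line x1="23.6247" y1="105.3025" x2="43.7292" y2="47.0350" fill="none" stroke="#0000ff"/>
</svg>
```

G21
G90
G0 X113.5056 Y69.0081
M4 S406
G01 X91.0134 Y26.4249 F1542
G01 X42.8891 Y24.6120
G01 X17.2570 Y65.3825
G01 X39.7492 Y107.9657
G01 X87.8735 Y109.7786
G01 X113.5056 Y69.0081
M5
G0 X23.6247 Y76.2408
M4 S309
G01 X43.7292 Y134.5083 F3471
M5
G0 X0.0000 Y0.0000

viewBox `0 0 269.4989 181.5433` with mm width/height → 1 unit = 1 mm. Flip: y_m = 181.5433 − y_svg.

**Shape 1** — `<polygon>` regular polygon, stroke `#000000` → score (S406, F1542). Machine vertices: (113.5056,69.0081) → (91.0134,26.4249) → (42.8891,24.6120) → (17.2570,65.3825) → (39.7492,107.9657) → (87.8735,109.7786) → (113.5056,69.0081). Closed: final G1 returns to the first vertex.

**Shape 2** — `<line>` line segment, stroke `#0000ff` → engrave (S309, F3471). Machine vertices: (23.6247,76.2408) → (43.7292,134.5083). Open path.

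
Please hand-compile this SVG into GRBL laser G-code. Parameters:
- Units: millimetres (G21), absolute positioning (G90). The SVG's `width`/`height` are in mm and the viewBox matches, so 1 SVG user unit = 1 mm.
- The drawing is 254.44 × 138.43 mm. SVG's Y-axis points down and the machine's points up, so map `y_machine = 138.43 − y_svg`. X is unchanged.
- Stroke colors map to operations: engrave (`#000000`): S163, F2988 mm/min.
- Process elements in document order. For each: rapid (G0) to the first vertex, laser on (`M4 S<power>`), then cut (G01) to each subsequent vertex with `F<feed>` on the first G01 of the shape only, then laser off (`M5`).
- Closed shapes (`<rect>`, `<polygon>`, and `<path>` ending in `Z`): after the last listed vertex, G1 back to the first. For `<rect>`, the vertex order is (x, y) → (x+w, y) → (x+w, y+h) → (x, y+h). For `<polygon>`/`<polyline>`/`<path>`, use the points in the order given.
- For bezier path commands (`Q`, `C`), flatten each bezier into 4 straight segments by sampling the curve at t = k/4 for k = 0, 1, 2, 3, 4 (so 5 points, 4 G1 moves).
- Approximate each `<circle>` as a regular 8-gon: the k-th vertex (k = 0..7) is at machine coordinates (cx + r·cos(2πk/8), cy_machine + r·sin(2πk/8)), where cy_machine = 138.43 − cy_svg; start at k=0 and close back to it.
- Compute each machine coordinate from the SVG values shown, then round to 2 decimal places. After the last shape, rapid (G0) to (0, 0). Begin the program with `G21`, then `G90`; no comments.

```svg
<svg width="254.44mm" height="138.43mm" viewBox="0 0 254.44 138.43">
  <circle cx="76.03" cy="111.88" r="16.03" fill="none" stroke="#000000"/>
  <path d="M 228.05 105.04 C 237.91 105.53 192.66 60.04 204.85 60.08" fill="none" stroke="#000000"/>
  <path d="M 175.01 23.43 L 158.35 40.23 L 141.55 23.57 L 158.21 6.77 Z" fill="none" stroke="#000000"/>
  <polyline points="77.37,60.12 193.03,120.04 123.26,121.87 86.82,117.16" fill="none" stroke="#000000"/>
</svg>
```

G21
G90
G0 X92.06 Y26.55
M4 S163
G01 X87.36 Y37.88 F2988
G01 X76.03 Y42.58
G01 X64.70 Y37.88
G01 X60.00 Y26.55
G01 X64.70 Y15.22
G01 X76.03 Y10.52
G01 X87.36 Y15.22
G01 X92.06 Y26.55
M5
G0 X228.05 Y33.39
M4 S163
G01 X226.87 Y40.21 F2988
G01 X215.58 Y55.70
G01 X204.72 Y71.27
G01 X204.85 Y78.35
M5
G0 X175.01 Y115.00
M4 S163
G01 X158.35 Y98.20 F2988
G01 X141.55 Y114.86
G01 X158.21 Y131.66
G01 X175.01 Y115.00
M5
G0 X77.37 Y78.31
M4 S163
G01 X193.03 Y18.39 F2988
G01 X123.26 Y16.56
G01 X86.82 Y21.27
M5
G0 X0.00 Y0.00

1 u = 1 mm; y_m = 138.43 − y.

[1] `<circle>` circle, #000000→engrave S163 F2988: (92.06,26.55) → (87.36,37.88) → (76.03,42.58) → (64.70,37.88) → (60.00,26.55) → (64.70,15.22) → (76.03,10.52) → (87.36,15.22) → (92.06,26.55) (closed)

[2] `<path>` cubic bezier, #000000→engrave S163 F2988: (228.05,33.39) → (226.87,40.21) → (215.58,55.70) → (204.72,71.27) → (204.85,78.35)

[3] `<path>` regular polygon, #000000→engrave S163 F2988: (175.01,115.00) → (158.35,98.20) → (141.55,114.86) → (158.21,131.66) → (175.01,115.00) (closed)

[4] `<polyline>` open polyline, #000000→engrave S163 F2988: (77.37,78.31) → (193.03,18.39) → (123.26,16.56) → (86.82,21.27)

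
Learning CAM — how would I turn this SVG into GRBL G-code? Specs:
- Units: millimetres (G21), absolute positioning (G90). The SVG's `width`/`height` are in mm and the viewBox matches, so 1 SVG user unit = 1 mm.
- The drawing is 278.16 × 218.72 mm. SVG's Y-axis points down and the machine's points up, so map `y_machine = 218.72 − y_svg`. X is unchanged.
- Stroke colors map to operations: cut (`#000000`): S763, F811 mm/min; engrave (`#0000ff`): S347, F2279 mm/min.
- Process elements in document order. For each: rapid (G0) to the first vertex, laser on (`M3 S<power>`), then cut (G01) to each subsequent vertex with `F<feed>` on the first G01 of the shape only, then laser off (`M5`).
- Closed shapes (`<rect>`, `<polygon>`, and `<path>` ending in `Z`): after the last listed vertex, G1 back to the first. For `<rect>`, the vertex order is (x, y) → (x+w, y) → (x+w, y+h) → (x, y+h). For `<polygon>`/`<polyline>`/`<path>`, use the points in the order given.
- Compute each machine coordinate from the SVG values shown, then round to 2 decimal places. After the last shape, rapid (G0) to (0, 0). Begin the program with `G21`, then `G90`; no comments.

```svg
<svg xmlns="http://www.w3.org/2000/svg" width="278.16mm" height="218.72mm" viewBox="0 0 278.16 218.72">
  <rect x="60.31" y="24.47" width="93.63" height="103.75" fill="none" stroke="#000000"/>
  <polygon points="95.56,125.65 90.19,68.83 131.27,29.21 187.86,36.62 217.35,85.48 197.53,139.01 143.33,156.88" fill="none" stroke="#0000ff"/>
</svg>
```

1 u = 1 mm; y_m = 218.72 − y.

[1] `<rect>` rectangle, #000000→cut S763 F811: (60.31,194.25) → (153.94,194.25) → (153.94,90.50) → (60.31,90.50) → (60.31,194.25) (closed)

[2] `<polygon>` regular polygon, #0000ff→engrave S347 F2279: (95.56,93.07) → (90.19,149.89) → (131.27,189.51) → (187.86,182.10) → (217.35,133.24) → (197.53,79.71) → (143.33,61.84) → (95.56,93.07) (closed)

G21
G90
G0 X60.31 Y194.25
M3 S763
G01 X153.94 Y194.25 F811
G01 X153.94 Y90.50
G01 X60.31 Y90.50
G01 X60.31 Y194.25
M5
G0 X95.56 Y93.07
M3 S347
G01 X90.19 Y149.89 F2279
G01 X131.27 Y189.51
G01 X187.86 Y182.10
G01 X217.35 Y133.24
G01 X197.53 Y79.71
G01 X143.33 Y61.84
G01 X95.56 Y93.07
M5
G0 X0.00 Y0.00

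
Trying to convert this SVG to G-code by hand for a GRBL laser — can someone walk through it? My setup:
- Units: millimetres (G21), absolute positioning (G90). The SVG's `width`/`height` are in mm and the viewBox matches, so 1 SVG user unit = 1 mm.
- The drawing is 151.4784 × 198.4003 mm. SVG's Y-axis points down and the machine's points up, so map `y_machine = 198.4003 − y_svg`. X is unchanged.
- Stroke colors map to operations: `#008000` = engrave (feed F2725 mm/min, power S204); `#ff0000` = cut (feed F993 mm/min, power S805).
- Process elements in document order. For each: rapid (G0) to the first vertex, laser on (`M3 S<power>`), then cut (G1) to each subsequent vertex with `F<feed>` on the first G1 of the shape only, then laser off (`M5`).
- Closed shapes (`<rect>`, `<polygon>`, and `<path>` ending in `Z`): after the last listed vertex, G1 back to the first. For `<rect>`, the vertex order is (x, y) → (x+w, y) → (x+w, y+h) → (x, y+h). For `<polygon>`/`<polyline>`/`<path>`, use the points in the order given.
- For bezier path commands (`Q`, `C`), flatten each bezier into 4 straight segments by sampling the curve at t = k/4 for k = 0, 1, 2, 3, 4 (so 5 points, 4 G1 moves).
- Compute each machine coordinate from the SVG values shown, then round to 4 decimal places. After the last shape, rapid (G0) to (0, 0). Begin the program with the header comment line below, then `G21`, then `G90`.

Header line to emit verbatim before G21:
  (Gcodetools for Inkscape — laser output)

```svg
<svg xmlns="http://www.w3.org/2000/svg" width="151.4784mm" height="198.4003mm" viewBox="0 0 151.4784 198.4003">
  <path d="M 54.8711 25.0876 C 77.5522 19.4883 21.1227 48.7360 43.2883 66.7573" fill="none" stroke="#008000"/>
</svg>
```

Since the viewBox matches the mm dimensions, user units are millimetres directly. The only transform is the Y-flip y_m = 198.4003 − y_svg.

Shape 1 is a cubic bezier drawn with `<path>`. Its stroke #008000 means engrave at S204, F2725. After flipping Y the toolpath is (54.8711,173.3127) → (59.5128,171.6983) → (49.2730,161.3356) → (38.9365,146.5440) → (43.2883,131.6430).

(Gcodetools for Inkscape — laser output)
G21
G90
G0 X54.8711 Y173.3127
M3 S204
G1 X59.5128 Y171.6983 F2725
G1 X49.2730 Y161.3356
G1 X38.9365 Y146.5440
G1 X43.2883 Y131.6430
M5
G0 X0.0000 Y0.0000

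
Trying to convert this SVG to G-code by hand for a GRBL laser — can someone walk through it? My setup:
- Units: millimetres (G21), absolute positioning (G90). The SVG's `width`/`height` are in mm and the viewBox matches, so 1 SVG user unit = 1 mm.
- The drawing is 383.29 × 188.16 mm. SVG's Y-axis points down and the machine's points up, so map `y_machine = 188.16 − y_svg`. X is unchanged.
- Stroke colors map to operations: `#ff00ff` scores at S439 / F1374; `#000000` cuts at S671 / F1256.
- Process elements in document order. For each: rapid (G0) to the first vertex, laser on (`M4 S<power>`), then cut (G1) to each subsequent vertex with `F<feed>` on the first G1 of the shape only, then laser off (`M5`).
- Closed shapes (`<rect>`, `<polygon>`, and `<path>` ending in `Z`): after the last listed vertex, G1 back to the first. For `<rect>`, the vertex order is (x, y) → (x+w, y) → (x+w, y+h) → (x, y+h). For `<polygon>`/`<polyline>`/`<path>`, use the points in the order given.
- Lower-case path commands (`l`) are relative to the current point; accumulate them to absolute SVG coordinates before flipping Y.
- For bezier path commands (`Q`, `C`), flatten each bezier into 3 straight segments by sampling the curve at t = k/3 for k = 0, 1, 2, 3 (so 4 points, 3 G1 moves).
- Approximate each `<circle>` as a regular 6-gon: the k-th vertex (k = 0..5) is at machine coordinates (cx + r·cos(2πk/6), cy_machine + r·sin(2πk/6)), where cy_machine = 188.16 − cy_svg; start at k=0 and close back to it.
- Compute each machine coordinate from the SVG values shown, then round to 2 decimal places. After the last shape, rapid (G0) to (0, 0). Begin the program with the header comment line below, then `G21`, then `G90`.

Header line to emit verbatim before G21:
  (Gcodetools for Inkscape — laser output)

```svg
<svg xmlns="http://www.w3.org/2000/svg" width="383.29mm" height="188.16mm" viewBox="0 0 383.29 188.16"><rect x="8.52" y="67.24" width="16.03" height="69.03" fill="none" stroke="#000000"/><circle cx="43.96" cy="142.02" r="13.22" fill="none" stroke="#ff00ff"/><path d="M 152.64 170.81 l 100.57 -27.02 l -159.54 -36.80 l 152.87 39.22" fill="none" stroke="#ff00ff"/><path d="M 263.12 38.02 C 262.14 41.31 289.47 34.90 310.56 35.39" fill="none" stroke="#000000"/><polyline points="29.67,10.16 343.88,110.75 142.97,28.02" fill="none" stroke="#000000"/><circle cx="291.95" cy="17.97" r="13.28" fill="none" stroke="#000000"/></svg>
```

1 u = 1 mm; y_m = 188.16 − y.

[1] `<rect>` rectangle, #000000→cut S671 F1256: (8.52,120.92) → (24.55,120.92) → (24.55,51.89) → (8.52,51.89) → (8.52,120.92) (closed)

[2] `<circle>` circle, #ff00ff→score S439 F1374: (57.18,46.14) → (50.57,57.59) → (37.35,57.59) → (30.74,46.14) → (37.35,34.69) → (50.57,34.69) → (57.18,46.14) (closed)

[3] `<path>` open polyline, #ff00ff→score S439 F1374: (152.64,17.35) → (253.21,44.37) → (93.67,81.17) → (246.54,41.95)

[4] `<path>` cubic bezier, #000000→cut S671 F1256: (263.12,150.14) → (270.30,149.47) → (288.67,151.57) → (310.56,152.77)

[5] `<polyline>` open polyline, #000000→cut S671 F1256: (29.67,178.00) → (343.88,77.41) → (142.97,160.14)

[6] `<circle>` circle, #000000→cut S671 F1256: (305.23,170.19) → (298.59,181.69) → (285.31,181.69) → (278.67,170.19) → (285.31,158.69) → (298.59,158.69) → (305.23,170.19) (closed)

(Gcodetools for Inkscape — laser output)
G21
G90
G0 X8.52 Y120.92
M4 S671
G1 X24.55 Y120.92 F1256
G1 X24.55 Y51.89
G1 X8.52 Y51.89
G1 X8.52 Y120.92
M5
G0 X57.18 Y46.14
M4 S439
G1 X50.57 Y57.59 F1374
G1 X37.35 Y57.59
G1 X30.74 Y46.14
G1 X37.35 Y34.69
G1 X50.57 Y34.69
G1 X57.18 Y46.14
M5
G0 X152.64 Y17.35
M4 S439
G1 X253.21 Y44.37 F1374
G1 X93.67 Y81.17
G1 X246.54 Y41.95
M5
G0 X263.12 Y150.14
M4 S671
G1 X270.30 Y149.47 F1256
G1 X288.67 Y151.57
G1 X310.56 Y152.77
M5
G0 X29.67 Y178.00
M4 S671
G1 X343.88 Y77.41 F1256
G1 X142.97 Y160.14
M5
G0 X305.23 Y170.19
M4 S671
G1 X298.59 Y181.69 F1256
G1 X285.31 Y181.69
G1 X278.67 Y170.19
G1 X285.31 Y158.69
G1 X298.59 Y158.69
G1 X305.23 Y170.19
M5
G0 X0.00 Y0.00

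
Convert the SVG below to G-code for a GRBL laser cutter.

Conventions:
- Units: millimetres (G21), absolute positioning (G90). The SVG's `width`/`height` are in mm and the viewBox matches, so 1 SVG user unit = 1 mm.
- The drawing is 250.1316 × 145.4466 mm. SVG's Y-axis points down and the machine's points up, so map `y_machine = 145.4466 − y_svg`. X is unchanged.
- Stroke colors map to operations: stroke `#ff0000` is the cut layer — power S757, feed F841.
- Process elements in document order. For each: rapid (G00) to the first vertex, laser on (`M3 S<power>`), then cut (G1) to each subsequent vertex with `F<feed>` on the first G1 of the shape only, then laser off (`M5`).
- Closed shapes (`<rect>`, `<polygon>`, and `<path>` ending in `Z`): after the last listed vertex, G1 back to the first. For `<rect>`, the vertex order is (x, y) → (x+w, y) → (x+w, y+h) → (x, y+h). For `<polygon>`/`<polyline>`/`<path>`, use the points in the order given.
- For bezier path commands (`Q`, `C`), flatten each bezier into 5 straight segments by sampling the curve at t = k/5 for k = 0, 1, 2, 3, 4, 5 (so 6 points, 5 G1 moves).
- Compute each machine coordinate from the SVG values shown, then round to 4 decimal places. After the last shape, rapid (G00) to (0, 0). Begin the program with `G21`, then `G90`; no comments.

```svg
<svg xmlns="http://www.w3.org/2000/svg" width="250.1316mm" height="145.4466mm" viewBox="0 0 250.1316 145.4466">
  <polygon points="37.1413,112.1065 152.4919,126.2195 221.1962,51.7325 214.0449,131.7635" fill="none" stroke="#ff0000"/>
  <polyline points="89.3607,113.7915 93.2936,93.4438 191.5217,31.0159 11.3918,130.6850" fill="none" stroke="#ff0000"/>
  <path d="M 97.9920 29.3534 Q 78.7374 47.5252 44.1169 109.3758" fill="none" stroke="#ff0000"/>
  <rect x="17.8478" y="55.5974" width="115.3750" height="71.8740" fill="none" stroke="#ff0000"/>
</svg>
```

G21
G90
G00 X37.1413 Y33.3401
M3 S757
G1 X152.4919 Y19.2271 F841
G1 X221.1962 Y93.7141
G1 X214.0449 Y13.6831
G1 X37.1413 Y33.3401
M5
G00 X89.3607 Y31.6551
M3 S757
G1 X93.2936 Y52.0028 F841
G1 X191.5217 Y114.4307
G1 X11.3918 Y14.7616
M5
G00 X97.9920 Y116.0932
M3 S757
G1 X89.6755 Y107.0773 F841
G1 X80.1298 Y94.5672
G1 X69.3548 Y78.5627
G1 X57.3505 Y59.0639
G1 X44.1169 Y36.0708
M5
G00 X17.8478 Y89.8492
M3 S757
G1 X133.2228 Y89.8492 F841
G1 X133.2228 Y17.9752
G1 X17.8478 Y17.9752
G1 X17.8478 Y89.8492
M5
G00 X0.0000 Y0.0000

1 u = 1 mm; y_m = 145.4466 − y.

[1] `<polygon>` closed polygon, #ff0000→cut S757 F841: (37.1413,33.3401) → (152.4919,19.2271) → (221.1962,93.7141) → (214.0449,13.6831) → (37.1413,33.3401) (closed)

[2] `<polyline>` open polyline, #ff0000→cut S757 F841: (89.3607,31.6551) → (93.2936,52.0028) → (191.5217,114.4307) → (11.3918,14.7616)

[3] `<path>` quadratic bezier, #ff0000→cut S757 F841: (97.9920,116.0932) → (89.6755,107.0773) → (80.1298,94.5672) → (69.3548,78.5627) → (57.3505,59.0639) → (44.1169,36.0708)

[4] `<rect>` rectangle, #ff0000→cut S757 F841: (17.8478,89.8492) → (133.2228,89.8492) → (133.2228,17.9752) → (17.8478,17.9752) → (17.8478,89.8492) (closed)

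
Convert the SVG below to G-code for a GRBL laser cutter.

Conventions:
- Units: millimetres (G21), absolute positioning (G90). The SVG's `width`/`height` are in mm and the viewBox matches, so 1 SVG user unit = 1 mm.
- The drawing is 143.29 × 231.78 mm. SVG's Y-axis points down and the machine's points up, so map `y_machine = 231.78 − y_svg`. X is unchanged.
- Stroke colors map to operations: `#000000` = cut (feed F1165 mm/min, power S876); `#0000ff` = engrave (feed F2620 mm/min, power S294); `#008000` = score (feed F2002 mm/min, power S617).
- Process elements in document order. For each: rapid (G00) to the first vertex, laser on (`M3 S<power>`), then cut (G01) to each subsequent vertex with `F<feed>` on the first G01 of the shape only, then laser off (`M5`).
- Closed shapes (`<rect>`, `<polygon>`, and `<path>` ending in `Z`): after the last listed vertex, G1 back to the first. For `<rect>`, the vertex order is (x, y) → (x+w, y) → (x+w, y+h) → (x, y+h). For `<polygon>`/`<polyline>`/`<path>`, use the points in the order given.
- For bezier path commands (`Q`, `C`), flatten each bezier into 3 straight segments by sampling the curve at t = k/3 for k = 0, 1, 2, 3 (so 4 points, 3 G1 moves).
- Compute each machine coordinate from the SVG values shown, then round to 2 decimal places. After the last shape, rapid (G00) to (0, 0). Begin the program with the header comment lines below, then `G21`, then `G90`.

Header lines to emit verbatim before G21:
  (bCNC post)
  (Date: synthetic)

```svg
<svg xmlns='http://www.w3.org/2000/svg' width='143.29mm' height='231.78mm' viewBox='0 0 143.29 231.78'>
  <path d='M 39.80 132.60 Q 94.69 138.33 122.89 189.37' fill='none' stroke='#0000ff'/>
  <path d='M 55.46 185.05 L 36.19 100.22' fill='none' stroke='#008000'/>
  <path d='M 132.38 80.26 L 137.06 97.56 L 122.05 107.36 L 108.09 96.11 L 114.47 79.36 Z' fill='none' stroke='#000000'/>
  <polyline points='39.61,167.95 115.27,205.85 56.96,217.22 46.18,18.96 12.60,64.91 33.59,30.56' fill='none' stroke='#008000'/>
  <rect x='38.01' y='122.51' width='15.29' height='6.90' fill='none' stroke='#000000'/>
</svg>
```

1 u = 1 mm; y_m = 231.78 − y.

[1] `<path>` quadratic bezier, #0000ff→engrave S294 F2620: (39.80,99.18) → (73.43,90.33) → (101.12,71.40) → (122.89,42.41)

[2] `<path>` line segment, #008000→score S617 F2002: (55.46,46.73) → (36.19,131.56)

[3] `<path>` regular polygon, #000000→cut S876 F1165: (132.38,151.52) → (137.06,134.22) → (122.05,124.42) → (108.09,135.67) → (114.47,152.42) → (132.38,151.52) (closed)

[4] `<polyline>` open polyline, #008000→score S617 F2002: (39.61,63.83) → (115.27,25.93) → (56.96,14.56) → (46.18,212.82) → (12.60,166.87) → (33.59,201.22)

[5] `<rect>` rectangle, #000000→cut S876 F1165: (38.01,109.27) → (53.30,109.27) → (53.30,102.37) → (38.01,102.37) → (38.01,109.27) (closed)

(bCNC post)
(Date: synthetic)
G21
G90
G00 X39.80 Y99.18
M3 S294
G01 X73.43 Y90.33 F2620
G01 X101.12 Y71.40
G01 X122.89 Y42.41
M5
G00 X55.46 Y46.73
M3 S617
G01 X36.19 Y131.56 F2002
M5
G00 X132.38 Y151.52
M3 S876
G01 X137.06 Y134.22 F1165
G01 X122.05 Y124.42
G01 X108.09 Y135.67
G01 X114.47 Y152.42
G01 X132.38 Y151.52
M5
G00 X39.61 Y63.83
M3 S617
G01 X115.27 Y25.93 F2002
G01 X56.96 Y14.56
G01 X46.18 Y212.82
G01 X12.60 Y166.87
G01 X33.59 Y201.22
M5
G00 X38.01 Y109.27
M3 S876
G01 X53.30 Y109.27 F1165
G01 X53.30 Y102.37
G01 X38.01 Y102.37
G01 X38.01 Y109.27
M5
G00 X0.00 Y0.00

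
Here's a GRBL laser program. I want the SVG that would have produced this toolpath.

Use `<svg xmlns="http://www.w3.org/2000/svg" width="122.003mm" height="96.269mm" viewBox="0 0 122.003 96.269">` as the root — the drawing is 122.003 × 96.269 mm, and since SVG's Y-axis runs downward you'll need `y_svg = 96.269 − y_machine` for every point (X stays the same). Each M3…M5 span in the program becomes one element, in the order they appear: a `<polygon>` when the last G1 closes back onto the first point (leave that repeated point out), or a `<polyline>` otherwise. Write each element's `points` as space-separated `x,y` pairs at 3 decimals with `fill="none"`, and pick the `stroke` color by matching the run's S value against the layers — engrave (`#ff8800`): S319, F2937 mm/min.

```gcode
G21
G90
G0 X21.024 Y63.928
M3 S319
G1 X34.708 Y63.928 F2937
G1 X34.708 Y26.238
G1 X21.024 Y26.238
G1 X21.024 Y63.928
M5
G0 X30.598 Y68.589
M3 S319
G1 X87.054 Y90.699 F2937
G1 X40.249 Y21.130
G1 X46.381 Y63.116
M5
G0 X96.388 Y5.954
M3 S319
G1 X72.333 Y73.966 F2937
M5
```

y_svg = 96.269 − y_m. Every run uses S319, so all elements get stroke `#ff8800` (engrave).

[1] closed run; points: 21.024,32.341 34.708,32.341 34.708,70.031 21.024,70.031

[2] open run; points: 30.598,27.680 87.054,5.570 40.249,75.139 46.381,33.153

[3] open run; points: 96.388,90.315 72.333,22.303

<svg xmlns="http://www.w3.org/2000/svg" width="122.003mm" height="96.269mm" viewBox="0 0 122.003 96.269">
  <polygon points="21.024,32.341 34.708,32.341 34.708,70.031 21.024,70.031" fill="none" stroke="#ff8800"/>
  <polyline points="30.598,27.680 87.054,5.570 40.249,75.139 46.381,33.153" fill="none" stroke="#ff8800"/>
  <polyline points="96.388,90.315 72.333,22.303" fill="none" stroke="#ff8800"/>
</svg>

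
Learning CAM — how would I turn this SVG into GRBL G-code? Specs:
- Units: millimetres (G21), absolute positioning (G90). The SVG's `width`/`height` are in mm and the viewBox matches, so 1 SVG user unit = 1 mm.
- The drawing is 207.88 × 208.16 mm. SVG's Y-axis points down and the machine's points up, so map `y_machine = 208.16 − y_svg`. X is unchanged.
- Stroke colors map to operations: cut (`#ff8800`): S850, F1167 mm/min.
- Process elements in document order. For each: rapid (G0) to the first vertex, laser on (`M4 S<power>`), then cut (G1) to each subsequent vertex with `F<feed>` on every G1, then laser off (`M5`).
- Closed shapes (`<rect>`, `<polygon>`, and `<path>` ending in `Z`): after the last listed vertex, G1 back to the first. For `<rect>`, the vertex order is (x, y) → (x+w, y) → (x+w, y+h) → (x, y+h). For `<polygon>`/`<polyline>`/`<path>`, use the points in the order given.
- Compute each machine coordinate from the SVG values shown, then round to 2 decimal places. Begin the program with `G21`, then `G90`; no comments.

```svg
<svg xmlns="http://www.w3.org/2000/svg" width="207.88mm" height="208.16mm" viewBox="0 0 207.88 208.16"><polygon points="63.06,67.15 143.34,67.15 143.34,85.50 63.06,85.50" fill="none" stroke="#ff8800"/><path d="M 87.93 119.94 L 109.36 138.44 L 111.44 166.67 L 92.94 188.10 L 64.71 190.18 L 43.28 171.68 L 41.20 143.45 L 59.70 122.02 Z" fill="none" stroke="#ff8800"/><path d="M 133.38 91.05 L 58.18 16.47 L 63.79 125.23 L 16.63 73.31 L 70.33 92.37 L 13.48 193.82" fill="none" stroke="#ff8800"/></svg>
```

G21
G90
G0 X63.06 Y141.01
M4 S850
G1 X143.34 Y141.01 F1167
G1 X143.34 Y122.66 F1167
G1 X63.06 Y122.66 F1167
G1 X63.06 Y141.01 F1167
M5
G0 X87.93 Y88.22
M4 S850
G1 X109.36 Y69.72 F1167
G1 X111.44 Y41.49 F1167
G1 X92.94 Y20.06 F1167
G1 X64.71 Y17.98 F1167
G1 X43.28 Y36.48 F1167
G1 X41.20 Y64.71 F1167
G1 X59.70 Y86.14 F1167
G1 X87.93 Y88.22 F1167
M5
G0 X133.38 Y117.11
M4 S850
G1 X58.18 Y191.69 F1167
G1 X63.79 Y82.93 F1167
G1 X16.63 Y134.85 F1167
G1 X70.33 Y115.79 F1167
G1 X13.48 Y14.34 F1167
M5

Since the viewBox matches the mm dimensions, user units are millimetres directly. The only transform is the Y-flip y_m = 208.16 − y_svg.

Shape 1 is a rectangle drawn with `<polygon>`. Its stroke #ff8800 means cut at S850, F1167. After flipping Y the toolpath is (63.06,141.01) → (143.34,141.01) → (143.34,122.66) → (63.06,122.66) → (63.06,141.01), returning to the start.

Shape 2 is a regular polygon drawn with `<path>`. Its stroke #ff8800 means cut at S850, F1167. After flipping Y the toolpath is (87.93,88.22) → (109.36,69.72) → (111.44,41.49) → (92.94,20.06) → (64.71,17.98) → (43.28,36.48) → (41.20,64.71) → (59.70,86.14) → (87.93,88.22), returning to the start.

Shape 3 is a open polyline drawn with `<path>`. Its stroke #ff8800 means cut at S850, F1167. After flipping Y the toolpath is (133.38,117.11) → (58.18,191.69) → (63.79,82.93) → (16.63,134.85) → (70.33,115.79) → (13.48,14.34).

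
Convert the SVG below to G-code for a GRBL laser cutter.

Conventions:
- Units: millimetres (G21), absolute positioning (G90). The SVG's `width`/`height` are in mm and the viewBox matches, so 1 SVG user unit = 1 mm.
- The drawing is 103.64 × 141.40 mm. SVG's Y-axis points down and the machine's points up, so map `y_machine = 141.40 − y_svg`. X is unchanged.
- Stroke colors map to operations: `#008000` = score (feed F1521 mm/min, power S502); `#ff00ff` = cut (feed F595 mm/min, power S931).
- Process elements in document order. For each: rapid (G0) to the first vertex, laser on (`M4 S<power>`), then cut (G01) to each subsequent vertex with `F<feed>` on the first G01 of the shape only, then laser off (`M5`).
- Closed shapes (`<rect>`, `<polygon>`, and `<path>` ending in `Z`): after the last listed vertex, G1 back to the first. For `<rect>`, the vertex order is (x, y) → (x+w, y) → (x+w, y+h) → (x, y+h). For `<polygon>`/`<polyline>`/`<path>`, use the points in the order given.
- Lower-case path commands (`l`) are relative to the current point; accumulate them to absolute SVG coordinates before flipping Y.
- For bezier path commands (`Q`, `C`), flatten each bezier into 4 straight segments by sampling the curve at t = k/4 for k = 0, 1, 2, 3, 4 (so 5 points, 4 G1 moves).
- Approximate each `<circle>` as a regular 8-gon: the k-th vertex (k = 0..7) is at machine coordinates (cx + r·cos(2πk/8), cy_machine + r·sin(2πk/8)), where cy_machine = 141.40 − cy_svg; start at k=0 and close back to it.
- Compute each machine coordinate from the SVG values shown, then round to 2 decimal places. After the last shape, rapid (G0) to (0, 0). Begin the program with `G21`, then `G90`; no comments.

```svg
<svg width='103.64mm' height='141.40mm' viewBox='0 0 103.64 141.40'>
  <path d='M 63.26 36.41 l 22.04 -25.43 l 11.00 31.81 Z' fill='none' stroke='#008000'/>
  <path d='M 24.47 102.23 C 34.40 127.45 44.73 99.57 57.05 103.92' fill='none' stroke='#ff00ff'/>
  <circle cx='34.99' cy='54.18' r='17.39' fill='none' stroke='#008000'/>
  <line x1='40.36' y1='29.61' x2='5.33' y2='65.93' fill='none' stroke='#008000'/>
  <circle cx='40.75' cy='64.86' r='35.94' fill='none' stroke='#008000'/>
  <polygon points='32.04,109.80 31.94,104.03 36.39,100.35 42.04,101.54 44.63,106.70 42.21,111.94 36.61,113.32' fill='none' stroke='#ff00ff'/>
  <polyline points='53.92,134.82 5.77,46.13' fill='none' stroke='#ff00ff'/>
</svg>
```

Since the viewBox matches the mm dimensions, user units are millimetres directly. The only transform is the Y-flip y_m = 141.40 − y_svg.

Shape 1 is a regular polygon drawn with `<path>`. Its stroke #008000 means score at S502, F1521. After flipping Y the toolpath is (63.26,104.99) → (85.30,130.42) → (96.30,98.61) → (63.26,104.99), returning to the start.

Shape 2 is a cubic bezier drawn with `<path>`. Its stroke #ff00ff means cut at S931, F595. After flipping Y the toolpath is (24.47,39.17) → (32.02,28.88) → (39.86,30.50) → (48.16,36.03) → (57.05,37.48).

Shape 3 is a circle drawn with `<circle>`. Its stroke #008000 means score at S502, F1521. After flipping Y the toolpath is (52.38,87.22) → (47.29,99.52) → (34.99,104.61) → (22.69,99.52) → (17.60,87.22) → (22.69,74.92) → (34.99,69.83) → (47.29,74.92) → (52.38,87.22), returning to the start.

Shape 4 is a line segment drawn with `<line>`. Its stroke #008000 means score at S502, F1521. After flipping Y the toolpath is (40.36,111.79) → (5.33,75.47).

Shape 5 is a circle drawn with `<circle>`. Its stroke #008000 means score at S502, F1521. After flipping Y the toolpath is (76.69,76.54) → (66.16,101.95) → (40.75,112.48) → (15.34,101.95) → (4.81,76.54) → (15.34,51.13) → (40.75,40.60) → (66.16,51.13) → (76.69,76.54), returning to the start.

Shape 6 is a regular polygon drawn with `<polygon>`. Its stroke #ff00ff means cut at S931, F595. After flipping Y the toolpath is (32.04,31.60) → (31.94,37.37) → (36.39,41.05) → (42.04,39.86) → (44.63,34.70) → (42.21,29.46) → (36.61,28.08) → (32.04,31.60), returning to the start.

Shape 7 is a line segment drawn with `<polyline>`. Its stroke #ff00ff means cut at S931, F595. After flipping Y the toolpath is (53.92,6.58) → (5.77,95.27).

G21
G90
G0 X63.26 Y104.99
M4 S502
G01 X85.30 Y130.42 F1521
G01 X96.30 Y98.61
G01 X63.26 Y104.99
M5
G0 X24.47 Y39.17
M4 S931
G01 X32.02 Y28.88 F595
G01 X39.86 Y30.50
G01 X48.16 Y36.03
G01 X57.05 Y37.48
M5
G0 X52.38 Y87.22
M4 S502
G01 X47.29 Y99.52 F1521
G01 X34.99 Y104.61
G01 X22.69 Y99.52
G01 X17.60 Y87.22
G01 X22.69 Y74.92
G01 X34.99 Y69.83
G01 X47.29 Y74.92
G01 X52.38 Y87.22
M5
G0 X40.36 Y111.79
M4 S502
G01 X5.33 Y75.47 F1521
M5
G0 X76.69 Y76.54
M4 S502
G01 X66.16 Y101.95 F1521
G01 X40.75 Y112.48
G01 X15.34 Y101.95
G01 X4.81 Y76.54
G01 X15.34 Y51.13
G01 X40.75 Y40.60
G01 X66.16 Y51.13
G01 X76.69 Y76.54
M5
G0 X32.04 Y31.60
M4 S931
G01 X31.94 Y37.37 F595
G01 X36.39 Y41.05
G01 X42.04 Y39.86
G01 X44.63 Y34.70
G01 X42.21 Y29.46
G01 X36.61 Y28.08
G01 X32.04 Y31.60
M5
G0 X53.92 Y6.58
M4 S931
G01 X5.77 Y95.27 F595
M5
G0 X0.00 Y0.00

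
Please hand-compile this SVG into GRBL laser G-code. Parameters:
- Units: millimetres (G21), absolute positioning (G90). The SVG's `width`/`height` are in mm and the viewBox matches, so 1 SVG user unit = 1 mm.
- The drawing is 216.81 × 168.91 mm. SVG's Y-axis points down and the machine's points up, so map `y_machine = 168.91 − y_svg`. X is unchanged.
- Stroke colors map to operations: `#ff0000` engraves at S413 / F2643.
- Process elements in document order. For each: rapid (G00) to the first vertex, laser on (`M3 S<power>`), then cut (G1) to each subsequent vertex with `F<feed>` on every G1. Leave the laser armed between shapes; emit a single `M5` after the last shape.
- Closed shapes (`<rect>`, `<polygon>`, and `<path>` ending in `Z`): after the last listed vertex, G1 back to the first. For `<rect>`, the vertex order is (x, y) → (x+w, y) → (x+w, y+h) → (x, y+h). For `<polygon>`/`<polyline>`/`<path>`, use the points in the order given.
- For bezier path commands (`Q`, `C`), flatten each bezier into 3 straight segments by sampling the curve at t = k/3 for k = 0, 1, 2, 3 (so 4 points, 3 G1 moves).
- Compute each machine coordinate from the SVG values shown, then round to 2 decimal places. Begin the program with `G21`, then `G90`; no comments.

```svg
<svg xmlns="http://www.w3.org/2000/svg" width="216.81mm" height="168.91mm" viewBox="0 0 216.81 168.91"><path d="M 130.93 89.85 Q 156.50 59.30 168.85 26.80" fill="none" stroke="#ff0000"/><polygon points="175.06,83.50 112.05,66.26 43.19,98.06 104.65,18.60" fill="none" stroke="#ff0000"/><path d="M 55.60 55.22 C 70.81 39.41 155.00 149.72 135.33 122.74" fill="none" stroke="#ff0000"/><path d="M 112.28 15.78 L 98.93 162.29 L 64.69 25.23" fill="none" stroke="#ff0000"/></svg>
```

G21
G90
G00 X130.93 Y79.06
M3 S413
G1 X146.51 Y99.64 F2643
G1 X159.15 Y120.66 F2643
G1 X168.85 Y142.11 F2643
G00 X175.06 Y85.41
M3 S413
G1 X112.05 Y102.65 F2643
G1 X43.19 Y70.85 F2643
G1 X104.65 Y150.31 F2643
G1 X175.06 Y85.41 F2643
G00 X55.60 Y113.69
M3 S413
G1 X87.40 Y97.22 F2643
G1 X126.78 Y55.20 F2643
G1 X135.33 Y46.17 F2643
G00 X112.28 Y153.13
M3 S413
G1 X98.93 Y6.62 F2643
G1 X64.69 Y143.68 F2643
M5

Since the viewBox matches the mm dimensions, user units are millimetres directly. The only transform is the Y-flip y_m = 168.91 − y_svg.

Shape 1 is a quadratic bezier drawn with `<path>`. Its stroke #ff0000 means engrave at S413, F2643. After flipping Y the toolpath is (130.93,79.06) → (146.51,99.64) → (159.15,120.66) → (168.85,142.11).

Shape 2 is a closed polygon drawn with `<polygon>`. Its stroke #ff0000 means engrave at S413, F2643. After flipping Y the toolpath is (175.06,85.41) → (112.05,102.65) → (43.19,70.85) → (104.65,150.31) → (175.06,85.41), returning to the start.

Shape 3 is a cubic bezier drawn with `<path>`. Its stroke #ff0000 means engrave at S413, F2643. After flipping Y the toolpath is (55.60,113.69) → (87.40,97.22) → (126.78,55.20) → (135.33,46.17).

Shape 4 is a open polyline drawn with `<path>`. Its stroke #ff0000 means engrave at S413, F2643. After flipping Y the toolpath is (112.28,153.13) → (98.93,6.62) → (64.69,143.68).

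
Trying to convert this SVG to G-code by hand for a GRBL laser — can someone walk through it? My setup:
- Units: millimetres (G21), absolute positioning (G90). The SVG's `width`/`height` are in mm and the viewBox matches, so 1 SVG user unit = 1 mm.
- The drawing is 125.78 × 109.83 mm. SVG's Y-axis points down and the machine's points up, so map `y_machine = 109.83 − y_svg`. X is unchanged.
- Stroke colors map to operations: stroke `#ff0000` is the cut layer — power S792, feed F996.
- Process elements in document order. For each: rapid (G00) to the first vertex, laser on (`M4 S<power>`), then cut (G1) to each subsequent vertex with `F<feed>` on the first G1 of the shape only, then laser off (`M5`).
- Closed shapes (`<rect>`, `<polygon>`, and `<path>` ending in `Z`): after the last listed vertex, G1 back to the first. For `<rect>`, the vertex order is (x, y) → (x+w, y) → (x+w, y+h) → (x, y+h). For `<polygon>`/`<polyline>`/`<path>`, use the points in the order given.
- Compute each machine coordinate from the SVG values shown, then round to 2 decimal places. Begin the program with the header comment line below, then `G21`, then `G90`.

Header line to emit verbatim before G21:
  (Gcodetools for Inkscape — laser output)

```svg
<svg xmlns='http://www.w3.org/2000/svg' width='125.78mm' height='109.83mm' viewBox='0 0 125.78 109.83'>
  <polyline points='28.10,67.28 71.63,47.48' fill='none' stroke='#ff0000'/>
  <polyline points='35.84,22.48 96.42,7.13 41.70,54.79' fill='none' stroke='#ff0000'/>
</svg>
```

(Gcodetools for Inkscape — laser output)
G21
G90
G00 X28.10 Y42.55
M4 S792
G1 X71.63 Y62.35 F996
M5
G00 X35.84 Y87.35
M4 S792
G1 X96.42 Y102.70 F996
G1 X41.70 Y55.04
M5

Since the viewBox matches the mm dimensions, user units are millimetres directly. The only transform is the Y-flip y_m = 109.83 − y_svg.

Shape 1 is a line segment drawn with `<polyline>`. Its stroke #ff0000 means cut at S792, F996. After flipping Y the toolpath is (28.10,42.55) → (71.63,62.35).

Shape 2 is a open polyline drawn with `<polyline>`. Its stroke #ff0000 means cut at S792, F996. After flipping Y the toolpath is (35.84,87.35) → (96.42,102.70) → (41.70,55.04).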